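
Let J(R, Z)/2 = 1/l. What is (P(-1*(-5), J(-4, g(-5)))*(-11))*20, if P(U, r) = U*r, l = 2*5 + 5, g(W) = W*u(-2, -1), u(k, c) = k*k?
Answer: -440/3 ≈ -146.67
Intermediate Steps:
u(k, c) = k²
g(W) = 4*W (g(W) = W*(-2)² = W*4 = 4*W)
l = 15 (l = 10 + 5 = 15)
J(R, Z) = 2/15
(P(-1*(-5), J(-4, g(-5)))*(-11))*20 = ((-1*(-5)*(2/15))*(-11))*20 = ((5*(2/15))*(-11))*20 = ((⅔)*(-11))*20 = -22/3*20 = -440/3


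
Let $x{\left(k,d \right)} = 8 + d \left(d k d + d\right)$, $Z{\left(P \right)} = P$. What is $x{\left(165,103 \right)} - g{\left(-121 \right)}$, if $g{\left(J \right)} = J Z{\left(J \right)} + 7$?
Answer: $180295924$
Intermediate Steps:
$g{\left(J \right)} = 7 + J^{2}$ ($g{\left(J \right)} = J J + 7 = J^{2} + 7 = 7 + J^{2}$)
$x{\left(k,d \right)} = 8 + d \left(d + k d^{2}\right)$ ($x{\left(k,d \right)} = 8 + d \left(k d^{2} + d\right) = 8 + d \left(d + k d^{2}\right)$)
$x{\left(165,103 \right)} - g{\left(-121 \right)} = \left(8 + 103^{2} + 165 \cdot 103^{3}\right) - \left(7 + \left(-121\right)^{2}\right) = \left(8 + 10609 + 165 \cdot 1092727\right) - \left(7 + 14641\right) = \left(8 + 10609 + 180299955\right) - 14648 = 180310572 - 14648 = 180295924$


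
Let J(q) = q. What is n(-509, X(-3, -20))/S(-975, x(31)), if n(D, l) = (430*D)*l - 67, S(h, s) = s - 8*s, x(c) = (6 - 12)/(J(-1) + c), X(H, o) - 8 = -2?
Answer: -6566435/7 ≈ -9.3806e+5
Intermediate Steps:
X(H, o) = 6 (X(H, o) = 8 - 2 = 6)
x(c) = -6/(-1 + c) (x(c) = (6 - 12)/(-1 + c) = -6/(-1 + c))
S(h, s) = -7*s
n(D, l) = -67 + 430*D*l (n(D, l) = 430*D*l - 67 = -67 + 430*D*l)
n(-509, X(-3, -20))/S(-975, x(31)) = (-67 + 430*(-509)*6)/((-(-42)/(-1 + 31))) = (-67 - 1313220)/((-(-42)/30)) = -1313287/((-(-42)/30)) = -1313287/((-7*(-1/5))) = -1313287/7/5 = -1313287*5/7 = -6566435/7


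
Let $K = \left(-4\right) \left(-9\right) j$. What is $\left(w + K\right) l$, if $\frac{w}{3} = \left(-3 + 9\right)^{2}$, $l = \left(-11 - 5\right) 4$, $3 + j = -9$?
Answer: $20736$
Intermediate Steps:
$j = -12$ ($j = -3 - 9 = -12$)
$l = -64$ ($l = \left(-16\right) 4 = -64$)
$K = -432$ ($K = \left(-4\right) \left(-9\right) \left(-12\right) = 36 \left(-12\right) = -432$)
$w = 108$ ($w = 3 \left(-3 + 9\right)^{2} = 3 \cdot 6^{2} = 3 \cdot 36 = 108$)
$\left(w + K\right) l = \left(108 - 432\right) \left(-64\right) = \left(-324\right) \left(-64\right) = 20736$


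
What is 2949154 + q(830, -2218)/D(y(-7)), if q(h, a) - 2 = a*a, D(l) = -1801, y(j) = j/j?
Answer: 5306506828/1801 ≈ 2.9464e+6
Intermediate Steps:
y(j) = 1
q(h, a) = 2 + a² (q(h, a) = 2 + a*a = 2 + a²)
2949154 + q(830, -2218)/D(y(-7)) = 2949154 + (2 + (-2218)²)/(-1801) = 2949154 + (2 + 4919524)*(-1/1801) = 2949154 + 4919526*(-1/1801) = 2949154 - 4919526/1801 = 5306506828/1801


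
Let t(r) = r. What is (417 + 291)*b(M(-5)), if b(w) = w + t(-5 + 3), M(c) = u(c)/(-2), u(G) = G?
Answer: 354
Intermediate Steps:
M(c) = -c/2 (M(c) = c/(-2) = c*(-1/2) = -c/2)
b(w) = -2 + w (b(w) = w + (-5 + 3) = w - 2 = -2 + w)
(417 + 291)*b(M(-5)) = (417 + 291)*(-2 - 1/2*(-5)) = 708*(-2 + 5/2) = 708*(1/2) = 354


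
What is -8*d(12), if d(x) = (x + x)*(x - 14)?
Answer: 384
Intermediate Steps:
d(x) = 2*x*(-14 + x) (d(x) = (2*x)*(-14 + x) = 2*x*(-14 + x))
-8*d(12) = -16*12*(-14 + 12) = -16*12*(-2) = -8*(-48) = 384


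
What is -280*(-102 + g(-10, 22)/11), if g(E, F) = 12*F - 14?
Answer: 244160/11 ≈ 22196.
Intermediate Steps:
g(E, F) = -14 + 12*F
-280*(-102 + g(-10, 22)/11) = -280*(-102 + (-14 + 12*22)/11) = -280*(-102 + (-14 + 264)*(1/11)) = -280*(-102 + 250*(1/11)) = -280*(-102 + 250/11) = -280*(-872/11) = 244160/11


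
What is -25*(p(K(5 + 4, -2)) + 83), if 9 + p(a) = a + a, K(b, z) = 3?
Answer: -2000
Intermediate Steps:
p(a) = -9 + 2*a (p(a) = -9 + (a + a) = -9 + 2*a)
-25*(p(K(5 + 4, -2)) + 83) = -25*((-9 + 2*3) + 83) = -25*((-9 + 6) + 83) = -25*(-3 + 83) = -25*80 = -2000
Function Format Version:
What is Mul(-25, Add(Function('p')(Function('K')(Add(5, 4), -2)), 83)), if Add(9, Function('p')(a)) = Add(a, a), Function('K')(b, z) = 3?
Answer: -2000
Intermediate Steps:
Function('p')(a) = Add(-9, Mul(2, a)) (Function('p')(a) = Add(-9, Add(a, a)) = Add(-9, Mul(2, a)))
Mul(-25, Add(Function('p')(Function('K')(Add(5, 4), -2)), 83)) = Mul(-25, Add(Add(-9, Mul(2, 3)), 83)) = Mul(-25, Add(Add(-9, 6), 83)) = Mul(-25, Add(-3, 83)) = Mul(-25, 80) = -2000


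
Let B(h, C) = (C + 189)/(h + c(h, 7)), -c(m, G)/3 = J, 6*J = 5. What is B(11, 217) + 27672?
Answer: 471236/17 ≈ 27720.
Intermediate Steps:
J = ⅚ (J = (⅙)*5 = ⅚ ≈ 0.83333)
c(m, G) = -5/2 (c(m, G) = -3*⅚ = -5/2)
B(h, C) = (189 + C)/(-5/2 + h) (B(h, C) = (C + 189)/(h - 5/2) = (189 + C)/(-5/2 + h))
B(11, 217) + 27672 = 2*(189 + 217)/(-5 + 2*11) + 27672 = 2*406/(-5 + 22) + 27672 = 2*406/17 + 27672 = 2*(1/17)*406 + 27672 = 812/17 + 27672 = 471236/17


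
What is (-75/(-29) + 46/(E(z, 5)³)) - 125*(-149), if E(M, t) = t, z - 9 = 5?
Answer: 67526334/3625 ≈ 18628.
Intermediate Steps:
z = 14 (z = 9 + 5 = 14)
(-75/(-29) + 46/(E(z, 5)³)) - 125*(-149) = (-75/(-29) + 46/(5³)) - 125*(-149) = (-75*(-1/29) + 46/125) + 18625 = (75/29 + 46*(1/125)) + 18625 = (75/29 + 46/125) + 18625 = 10709/3625 + 18625 = 67526334/3625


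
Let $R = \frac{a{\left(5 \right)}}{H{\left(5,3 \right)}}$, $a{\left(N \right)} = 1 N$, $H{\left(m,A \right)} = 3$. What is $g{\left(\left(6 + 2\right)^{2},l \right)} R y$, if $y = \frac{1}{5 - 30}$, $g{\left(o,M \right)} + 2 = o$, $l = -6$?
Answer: $- \frac{62}{15} \approx -4.1333$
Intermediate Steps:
$a{\left(N \right)} = N$
$g{\left(o,M \right)} = -2 + o$
$R = \frac{5}{3} \approx 1.6667$
$y = - \frac{1}{25}$ ($y = \frac{1}{-25} = - \frac{1}{25} \approx -0.04$)
$g{\left(\left(6 + 2\right)^{2},l \right)} R y = \left(-2 + \left(6 + 2\right)^{2}\right) \frac{5}{3} \left(- \frac{1}{25}\right) = \left(-2 + 8^{2}\right) \frac{5}{3} \left(- \frac{1}{25}\right) = \left(-2 + 64\right) \frac{5}{3} \left(- \frac{1}{25}\right) = 62 \cdot \frac{5}{3} \left(- \frac{1}{25}\right) = \frac{310}{3} \left(- \frac{1}{25}\right) = - \frac{62}{15}$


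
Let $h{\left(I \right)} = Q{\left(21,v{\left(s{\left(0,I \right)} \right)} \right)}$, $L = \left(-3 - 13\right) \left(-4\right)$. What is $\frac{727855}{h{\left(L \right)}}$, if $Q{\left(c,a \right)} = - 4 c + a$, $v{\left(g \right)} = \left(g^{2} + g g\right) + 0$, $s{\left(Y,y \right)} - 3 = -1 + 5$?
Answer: $\frac{727855}{14} \approx 51990.0$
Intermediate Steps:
$s{\left(Y,y \right)} = 7$ ($s{\left(Y,y \right)} = 3 + \left(-1 + 5\right) = 3 + 4 = 7$)
$L = 64$ ($L = \left(-16\right) \left(-4\right) = 64$)
$v{\left(g \right)} = 2 g^{2}$ ($v{\left(g \right)} = \left(g^{2} + g^{2}\right) + 0 = 2 g^{2} + 0 = 2 g^{2}$)
$Q{\left(c,a \right)} = a - 4 c$
$h{\left(I \right)} = 14$ ($h{\left(I \right)} = 2 \cdot 7^{2} - 84 = 2 \cdot 49 - 84 = 98 - 84 = 14$)
$\frac{727855}{h{\left(L \right)}} = \frac{727855}{14}$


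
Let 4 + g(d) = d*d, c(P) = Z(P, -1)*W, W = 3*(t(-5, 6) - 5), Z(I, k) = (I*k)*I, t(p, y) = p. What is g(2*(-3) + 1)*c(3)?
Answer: 5670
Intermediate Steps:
Z(I, k) = k*I²
W = -30 (W = 3*(-5 - 5) = 3*(-10) = -30)
c(P) = 30*P² (c(P) = -P²*(-30) = 30*P²)
g(d) = -4 + d² (g(d) = -4 + d*d = -4 + d²)
g(2*(-3) + 1)*c(3) = (-4 + (2*(-3) + 1)²)*(30*3²) = (-4 + (-6 + 1)²)*(30*9) = (-4 + (-5)²)*270 = (-4 + 25)*270 = 21*270 = 5670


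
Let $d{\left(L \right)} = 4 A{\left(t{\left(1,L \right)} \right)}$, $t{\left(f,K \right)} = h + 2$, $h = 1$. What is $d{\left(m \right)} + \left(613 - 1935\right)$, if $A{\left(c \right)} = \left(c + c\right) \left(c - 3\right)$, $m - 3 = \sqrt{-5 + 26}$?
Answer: $-1322$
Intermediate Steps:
$t{\left(f,K \right)} = 3$ ($t{\left(f,K \right)} = 1 + 2 = 3$)
$m = 3 + \sqrt{21}$ ($m = 3 + \sqrt{-5 + 26} = 3 + \sqrt{21} \approx 7.5826$)
$A{\left(c \right)} = 2 c \left(-3 + c\right)$
$d{\left(L \right)} = 0$ ($d{\left(L \right)} = 4 \cdot 2 \cdot 3 \left(-3 + 3\right) = 4 \cdot 2 \cdot 3 \cdot 0 = 4 \cdot 0 = 0$)
$d{\left(m \right)} + \left(613 - 1935\right) = 0 + \left(613 - 1935\right) = 0 - 1322 = -1322$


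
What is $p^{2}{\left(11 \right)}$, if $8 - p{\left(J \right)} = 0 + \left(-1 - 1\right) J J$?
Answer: $62500$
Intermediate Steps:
$p{\left(J \right)} = 8 + 2 J^{2}$ ($p{\left(J \right)} = 8 - \left(0 + \left(-1 - 1\right) J J\right) = 8 - \left(0 + - 2 J J\right) = 8 - \left(0 - 2 J^{2}\right) = 8 - - 2 J^{2} = 8 + 2 J^{2}$)
$p^{2}{\left(11 \right)} = \left(8 + 2 \cdot 11^{2}\right)^{2} = \left(8 + 2 \cdot 121\right)^{2} = \left(8 + 242\right)^{2} = 250^{2} = 62500$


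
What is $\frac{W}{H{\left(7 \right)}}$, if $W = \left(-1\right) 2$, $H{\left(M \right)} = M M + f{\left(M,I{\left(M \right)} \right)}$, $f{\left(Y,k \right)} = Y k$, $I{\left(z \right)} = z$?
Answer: $- \frac{1}{49} \approx -0.020408$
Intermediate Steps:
$H{\left(M \right)} = 2 M^{2}$ ($H{\left(M \right)} = M M + M M = M^{2} + M^{2} = 2 M^{2}$)
$W = -2$
$\frac{W}{H{\left(7 \right)}} = \frac{1}{2 \cdot 7^{2}} \left(-2\right) = \frac{1}{2 \cdot 49} \left(-2\right) = \frac{1}{98} \left(-2\right) = - \frac{1}{49}$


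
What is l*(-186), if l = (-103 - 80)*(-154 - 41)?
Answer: -6637410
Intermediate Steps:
l = 35685 (l = -183*(-195) = 35685)
l*(-186) = 35685*(-186) = -6637410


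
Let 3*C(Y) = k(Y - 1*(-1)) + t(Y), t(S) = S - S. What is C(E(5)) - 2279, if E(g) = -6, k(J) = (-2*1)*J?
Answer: -6827/3 ≈ -2275.7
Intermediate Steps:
k(J) = -2*J
t(S) = 0
C(Y) = -2/3 - 2*Y/3 (C(Y) = (-2*(Y - 1*(-1)) + 0)/3 = (-2*(Y + 1) + 0)/3 = (-2*(1 + Y) + 0)/3 = ((-2 - 2*Y) + 0)/3 = (-2 - 2*Y)/3 = -2/3 - 2*Y/3)
C(E(5)) - 2279 = (-2/3 - 2/3*(-6)) - 2279 = (-2/3 + 4) - 2279 = 10/3 - 2279 = -6827/3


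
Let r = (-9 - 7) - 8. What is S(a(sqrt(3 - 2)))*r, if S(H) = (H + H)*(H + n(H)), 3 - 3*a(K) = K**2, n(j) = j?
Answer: -128/3 ≈ -42.667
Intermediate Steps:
a(K) = 1 - K**2/3
S(H) = 4*H**2 (S(H) = (H + H)*(H + H) = (2*H)*(2*H) = 4*H**2)
r = -24 (r = -16 - 8 = -24)
S(a(sqrt(3 - 2)))*r = (4*(1 - (sqrt(3 - 2))**2/3)**2)*(-24) = (4*(1 - (sqrt(1))**2/3)**2)*(-24) = (4*(1 - 1/3*1**2)**2)*(-24) = (4*(1 - 1/3*1)**2)*(-24) = (4*(1 - 1/3)**2)*(-24) = (4*(2/3)**2)*(-24) = (4*(4/9))*(-24) = (16/9)*(-24) = -128/3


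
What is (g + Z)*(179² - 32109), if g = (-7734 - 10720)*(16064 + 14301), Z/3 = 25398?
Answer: 38099007088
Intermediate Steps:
Z = 76194 (Z = 3*25398 = 76194)
g = -560355710 (g = -18454*30365 = -560355710)
(g + Z)*(179² - 32109) = (-560355710 + 76194)*(179² - 32109) = -560279516*(32041 - 32109) = -560279516*(-68) = 38099007088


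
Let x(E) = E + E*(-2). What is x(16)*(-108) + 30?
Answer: 1758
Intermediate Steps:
x(E) = -E (x(E) = E - 2*E = -E)
x(16)*(-108) + 30 = -1*16*(-108) + 30 = -16*(-108) + 30 = 1728 + 30 = 1758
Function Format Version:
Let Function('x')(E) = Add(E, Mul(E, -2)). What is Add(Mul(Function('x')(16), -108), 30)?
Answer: 1758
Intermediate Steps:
Function('x')(E) = Mul(-1, E) (Function('x')(E) = Add(E, Mul(-2, E)) = Mul(-1, E))
Add(Mul(Function('x')(16), -108), 30) = Add(Mul(Mul(-1, 16), -108), 30) = Add(Mul(-16, -108), 30) = Add(1728, 30) = 1758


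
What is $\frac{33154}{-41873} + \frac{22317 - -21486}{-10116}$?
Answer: $- \frac{241060987}{47065252} \approx -5.1218$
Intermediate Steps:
$\frac{33154}{-41873} + \frac{22317 - -21486}{-10116} = 33154 \left(- \frac{1}{41873}\right) + \left(22317 + 21486\right) \left(- \frac{1}{10116}\right) = - \frac{33154}{41873} + 43803 \left(- \frac{1}{10116}\right) = - \frac{33154}{41873} - \frac{4867}{1124} = - \frac{241060987}{47065252}$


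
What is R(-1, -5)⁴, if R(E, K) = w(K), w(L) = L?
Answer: 625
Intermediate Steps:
R(E, K) = K
R(-1, -5)⁴ = (-5)⁴ = 625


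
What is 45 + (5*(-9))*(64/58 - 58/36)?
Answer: 3935/58 ≈ 67.845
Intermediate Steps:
45 + (5*(-9))*(64/58 - 58/36) = 45 - 45*(64*(1/58) - 58*1/36) = 45 - 45*(32/29 - 29/18) = 45 - 45*(-265/522) = 45 + 1325/58 = 3935/58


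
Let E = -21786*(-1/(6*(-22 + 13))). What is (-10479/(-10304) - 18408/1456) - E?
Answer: 36335687/92736 ≈ 391.82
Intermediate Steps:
E = -3631/9 (E = -21786/((-6*(-9))) = -21786/54 = -21786*1/54 = -3631/9 ≈ -403.44)
(-10479/(-10304) - 18408/1456) - E = (-10479/(-10304) - 18408/1456) - 1*(-3631/9) = (-10479*(-1/10304) - 18408*1/1456) + 3631/9 = (1497/1472 - 177/14) + 3631/9 = -119793/10304 + 3631/9 = 36335687/92736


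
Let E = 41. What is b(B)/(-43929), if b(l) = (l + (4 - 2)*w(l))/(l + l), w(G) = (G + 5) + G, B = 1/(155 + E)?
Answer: -655/29286 ≈ -0.022366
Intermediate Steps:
B = 1/196 (B = 1/(155 + 41) = 1/196 ≈ 0.0051020)
w(G) = 5 + 2*G (w(G) = (5 + G) + G = 5 + 2*G)
b(l) = (10 + 5*l)/(2*l) (b(l) = (l + (4 - 2)*(5 + 2*l))/(l + l) = (l + 2*(5 + 2*l))/((2*l)) = (l + (10 + 4*l))*(1/(2*l)) = (10 + 5*l)*(1/(2*l)) = (10 + 5*l)/(2*l))
b(B)/(-43929) = (5/2 + 5/(1/196))/(-43929) = (5/2 + 5*196)*(-1/43929) = (5/2 + 980)*(-1/43929) = (1965/2)*(-1/43929) = -655/29286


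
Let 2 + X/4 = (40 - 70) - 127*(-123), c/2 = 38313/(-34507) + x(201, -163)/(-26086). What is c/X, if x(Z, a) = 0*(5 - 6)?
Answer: -3483/97805386 ≈ -3.5612e-5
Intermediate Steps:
x(Z, a) = 0 (x(Z, a) = 0*(-1) = 0)
c = -6966/3137 (c = 2*(38313/(-34507) + 0/(-26086)) = 2*(38313*(-1/34507) + 0*(-1/26086)) = 2*(-3483/3137 + 0) = 2*(-3483/3137) = -6966/3137 ≈ -2.2206)
X = 62356 (X = -8 + 4*((40 - 70) - 127*(-123)) = -8 + 4*(-30 + 15621) = -8 + 4*15591 = -8 + 62364 = 62356)
c/X = -6966/3137/62356 = -6966/3137*1/62356 = -3483/97805386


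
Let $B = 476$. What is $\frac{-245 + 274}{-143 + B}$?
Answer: $\frac{29}{333} \approx 0.087087$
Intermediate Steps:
$\frac{-245 + 274}{-143 + B} = \frac{-245 + 274}{-143 + 476} = \frac{29}{333}$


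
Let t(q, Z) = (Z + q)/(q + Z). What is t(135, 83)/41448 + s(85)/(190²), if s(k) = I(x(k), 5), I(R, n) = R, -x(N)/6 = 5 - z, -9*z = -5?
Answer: -53459/74813640 ≈ -0.00071456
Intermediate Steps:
t(q, Z) = 1 (t(q, Z) = (Z + q)/(Z + q) = 1)
z = 5/9 (z = -⅑*(-5) = 5/9 ≈ 0.55556)
x(N) = -80/3 (x(N) = -6*(5 - 1*5/9) = -6*(5 - 5/9) = -6*40/9 = -80/3)
s(k) = -80/3
t(135, 83)/41448 + s(85)/(190²) = 1/41448 - 80/(3*(190²)) = 1*(1/41448) - 80/3/36100 = 1/41448 - 80/3*1/36100 = 1/41448 - 4/5415 = -53459/74813640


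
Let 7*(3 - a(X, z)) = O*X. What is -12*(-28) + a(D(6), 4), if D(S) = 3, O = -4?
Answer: 2385/7 ≈ 340.71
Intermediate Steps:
a(X, z) = 3 + 4*X/7 (a(X, z) = 3 - (-4)*X/7 = 3 + 4*X/7)
-12*(-28) + a(D(6), 4) = -12*(-28) + (3 + (4/7)*3) = 336 + (3 + 12/7) = 336 + 33/7 = 2385/7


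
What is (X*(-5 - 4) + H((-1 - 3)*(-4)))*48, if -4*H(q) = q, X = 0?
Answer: -192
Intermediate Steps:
H(q) = -q/4
(X*(-5 - 4) + H((-1 - 3)*(-4)))*48 = (0*(-5 - 4) - (-1 - 3)*(-4)/4)*48 = (0*(-9) - (-1)*(-4))*48 = (0 - 1/4*16)*48 = (0 - 4)*48 = -4*48 = -192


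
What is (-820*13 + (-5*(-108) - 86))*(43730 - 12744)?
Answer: -316243116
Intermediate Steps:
(-820*13 + (-5*(-108) - 86))*(43730 - 12744) = (-10660 + (540 - 86))*30986 = (-10660 + 454)*30986 = -10206*30986 = -316243116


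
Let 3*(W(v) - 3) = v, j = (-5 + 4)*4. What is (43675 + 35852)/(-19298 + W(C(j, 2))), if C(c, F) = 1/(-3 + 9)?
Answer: -1431486/347309 ≈ -4.1217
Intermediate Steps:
j = -4 (j = -1*4 = -4)
C(c, F) = ⅙ (C(c, F) = 1/6 = ⅙)
W(v) = 3 + v/3
(43675 + 35852)/(-19298 + W(C(j, 2))) = (43675 + 35852)/(-19298 + (3 + (⅓)*(⅙))) = 79527/(-19298 + (3 + 1/18)) = 79527/(-19298 + 55/18) = 79527/(-347309/18) = 79527*(-18/347309) = -1431486/347309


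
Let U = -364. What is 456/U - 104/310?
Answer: -22402/14105 ≈ -1.5882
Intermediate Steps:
456/U - 104/310 = 456/(-364) - 104/310 = 456*(-1/364) - 104*1/310 = -114/91 - 52/155 = -22402/14105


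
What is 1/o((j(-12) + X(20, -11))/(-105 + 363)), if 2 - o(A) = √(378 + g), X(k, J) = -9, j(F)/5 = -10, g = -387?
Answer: 2/13 + 3*I/13 ≈ 0.15385 + 0.23077*I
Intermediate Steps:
j(F) = -50 (j(F) = 5*(-10) = -50)
o(A) = 2 - 3*I (o(A) = 2 - √(378 - 387) = 2 - √(-9) = 2 - 3*I)
1/o((j(-12) + X(20, -11))/(-105 + 363)) = 1/(2 - 3*I) = (2 + 3*I)/13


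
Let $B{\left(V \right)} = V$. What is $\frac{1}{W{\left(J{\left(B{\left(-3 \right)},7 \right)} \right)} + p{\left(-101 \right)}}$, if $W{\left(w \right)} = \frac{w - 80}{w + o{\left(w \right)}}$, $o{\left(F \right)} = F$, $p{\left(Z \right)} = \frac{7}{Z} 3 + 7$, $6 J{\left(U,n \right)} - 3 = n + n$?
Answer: $- \frac{3434}{23439} \approx -0.14651$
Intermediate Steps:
$J{\left(U,n \right)} = \frac{1}{2} + \frac{n}{3}$ ($J{\left(U,n \right)} = \frac{1}{2} + \frac{n + n}{6} = \frac{1}{2} + \frac{2 n}{6} = \frac{1}{2} + \frac{n}{3}$)
$p{\left(Z \right)} = 7 + \frac{21}{Z}$ ($p{\left(Z \right)} = \frac{21}{Z} + 7 = 7 + \frac{21}{Z}$)
$W{\left(w \right)} = \frac{-80 + w}{2 w}$ ($W{\left(w \right)} = \frac{w - 80}{w + w} = \frac{-80 + w}{2 w}$)
$\frac{1}{W{\left(J{\left(B{\left(-3 \right)},7 \right)} \right)} + p{\left(-101 \right)}} = \frac{1}{\frac{-80 + \left(\frac{1}{2} + \frac{1}{3} \cdot 7\right)}{2 \left(\frac{1}{2} + \frac{1}{3} \cdot 7\right)} + \left(7 + \frac{21}{-101}\right)} = \frac{1}{\frac{-80 + \left(\frac{1}{2} + \frac{7}{3}\right)}{2 \left(\frac{1}{2} + \frac{7}{3}\right)} + \left(7 + 21 \left(- \frac{1}{101}\right)\right)} = \frac{1}{\frac{-80 + \frac{17}{6}}{2 \cdot \frac{17}{6}} + \left(7 - \frac{21}{101}\right)} = \frac{1}{\frac{1}{2} \cdot \frac{6}{17} \left(- \frac{463}{6}\right) + \frac{686}{101}} = \frac{1}{- \frac{463}{34} + \frac{686}{101}} = \frac{1}{- \frac{23439}{3434}} = - \frac{3434}{23439}$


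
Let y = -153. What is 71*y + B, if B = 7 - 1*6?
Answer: -10862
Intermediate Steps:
B = 1 (B = 7 - 6 = 1)
71*y + B = 71*(-153) + 1 = -10863 + 1 = -10862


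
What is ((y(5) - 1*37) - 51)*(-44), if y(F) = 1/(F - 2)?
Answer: 11572/3 ≈ 3857.3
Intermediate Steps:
y(F) = 1/(-2 + F)
((y(5) - 1*37) - 51)*(-44) = ((1/(-2 + 5) - 1*37) - 51)*(-44) = ((1/3 - 37) - 51)*(-44) = (-110/3 - 51)*(-44) = -263/3*(-44) = 11572/3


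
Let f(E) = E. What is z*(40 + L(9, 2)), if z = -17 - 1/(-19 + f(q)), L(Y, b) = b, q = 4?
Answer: -3556/5 ≈ -711.20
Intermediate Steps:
z = -254/15 (z = -17 - 1/(-19 + 4) = -17 - 1/(-15) = -17 - 1*(-1/15) = -17 + 1/15 = -254/15 ≈ -16.933)
z*(40 + L(9, 2)) = -254*(40 + 2)/15 = -254/15*42 = -3556/5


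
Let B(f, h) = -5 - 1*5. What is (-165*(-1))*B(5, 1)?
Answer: -1650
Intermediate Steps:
B(f, h) = -10 (B(f, h) = -5 - 5 = -10)
(-165*(-1))*B(5, 1) = -165*(-1)*(-10) = -15*(-11)*(-10) = 165*(-10) = -1650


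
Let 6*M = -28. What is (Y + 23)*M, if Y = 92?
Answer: -1610/3 ≈ -536.67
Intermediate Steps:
M = -14/3 (M = (1/6)*(-28) = -14/3 ≈ -4.6667)
(Y + 23)*M = (92 + 23)*(-14/3) = 115*(-14/3) = -1610/3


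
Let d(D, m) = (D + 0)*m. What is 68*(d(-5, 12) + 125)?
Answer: 4420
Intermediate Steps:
d(D, m) = D*m
68*(d(-5, 12) + 125) = 68*(-5*12 + 125) = 68*(-60 + 125) = 68*65 = 4420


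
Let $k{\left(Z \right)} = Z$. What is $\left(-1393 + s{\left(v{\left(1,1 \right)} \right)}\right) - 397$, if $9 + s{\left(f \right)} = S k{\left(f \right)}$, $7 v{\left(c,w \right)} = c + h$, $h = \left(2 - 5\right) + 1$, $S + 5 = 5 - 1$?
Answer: $- \frac{12592}{7} \approx -1798.9$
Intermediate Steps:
$S = -1$ ($S = -5 + \left(5 - 1\right) = -5 + 4 = -1$)
$h = -2$ ($h = -3 + 1 = -2$)
$v{\left(c,w \right)} = - \frac{2}{7} + \frac{c}{7}$ ($v{\left(c,w \right)} = \frac{c - 2}{7} = \frac{-2 + c}{7} = - \frac{2}{7} + \frac{c}{7}$)
$s{\left(f \right)} = -9 - f$
$\left(-1393 + s{\left(v{\left(1,1 \right)} \right)}\right) - 397 = \left(-1393 - \left(\frac{61}{7} + \frac{1}{7}\right)\right) - 397 = \left(-1393 - \frac{62}{7}\right) - 397 = - \frac{9813}{7} - 397 = - \frac{12592}{7}$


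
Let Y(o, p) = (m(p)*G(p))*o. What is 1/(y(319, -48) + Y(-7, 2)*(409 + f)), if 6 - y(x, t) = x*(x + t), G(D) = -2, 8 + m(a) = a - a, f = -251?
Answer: -1/104139 ≈ -9.6025e-6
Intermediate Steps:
m(a) = -8 (m(a) = -8 + (a - a) = -8 + 0 = -8)
y(x, t) = 6 - x*(t + x) (y(x, t) = 6 - x*(x + t) = 6 - x*(t + x))
Y(o, p) = 16*o (Y(o, p) = (-8*(-2))*o = 16*o)
1/(y(319, -48) + Y(-7, 2)*(409 + f)) = 1/((6 - 1*319² - 1*(-48)*319) + (16*(-7))*(409 - 251)) = 1/((6 - 1*101761 + 15312) - 112*158) = 1/((6 - 101761 + 15312) - 17696) = 1/(-86443 - 17696) = 1/(-104139) = -1/104139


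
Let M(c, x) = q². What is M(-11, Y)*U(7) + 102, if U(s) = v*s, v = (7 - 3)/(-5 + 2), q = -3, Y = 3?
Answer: 18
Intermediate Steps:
M(c, x) = 9 (M(c, x) = (-3)² = 9)
v = -4/3 (v = 4/(-3) = 4*(-⅓) = -4/3 ≈ -1.3333)
U(s) = -4*s/3
M(-11, Y)*U(7) + 102 = 9*(-4/3*7) + 102 = 9*(-28/3) + 102 = -84 + 102 = 18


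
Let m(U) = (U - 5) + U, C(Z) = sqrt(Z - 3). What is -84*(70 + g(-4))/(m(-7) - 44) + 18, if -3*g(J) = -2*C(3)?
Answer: 334/3 ≈ 111.33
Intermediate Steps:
C(Z) = sqrt(-3 + Z)
g(J) = 0 (g(J) = -(-2)*sqrt(-3 + 3)/3 = -(-2)*sqrt(0)/3 = -(-2)*0/3 = -1/3*0 = 0)
m(U) = -5 + 2*U (m(U) = (-5 + U) + U = -5 + 2*U)
-84*(70 + g(-4))/(m(-7) - 44) + 18 = -84*(70 + 0)/((-5 + 2*(-7)) - 44) + 18 = -5880/((-5 - 14) - 44) + 18 = -5880/(-19 - 44) + 18 = -5880/(-63) + 18 = -5880*(-1)/63 + 18 = -84*(-10/9) + 18 = 280/3 + 18 = 334/3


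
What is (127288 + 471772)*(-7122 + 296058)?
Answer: 173090000160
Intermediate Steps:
(127288 + 471772)*(-7122 + 296058) = 599060*288936 = 173090000160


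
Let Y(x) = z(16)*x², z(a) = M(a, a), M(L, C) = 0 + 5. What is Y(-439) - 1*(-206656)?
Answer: 1170261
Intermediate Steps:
M(L, C) = 5
z(a) = 5
Y(x) = 5*x²
Y(-439) - 1*(-206656) = 5*(-439)² - 1*(-206656) = 5*192721 + 206656 = 963605 + 206656 = 1170261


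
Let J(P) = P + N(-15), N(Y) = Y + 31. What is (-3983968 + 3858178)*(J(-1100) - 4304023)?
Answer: 541539409530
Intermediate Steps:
N(Y) = 31 + Y
J(P) = 16 + P (J(P) = P + (31 - 15) = P + 16 = 16 + P)
(-3983968 + 3858178)*(J(-1100) - 4304023) = (-3983968 + 3858178)*((16 - 1100) - 4304023) = -125790*(-1084 - 4304023) = -125790*(-4305107) = 541539409530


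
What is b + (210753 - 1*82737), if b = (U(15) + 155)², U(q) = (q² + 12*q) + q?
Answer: 458641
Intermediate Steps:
U(q) = q² + 13*q
b = 330625 (b = (15*(13 + 15) + 155)² = (15*28 + 155)² = (420 + 155)² = 575² = 330625)
b + (210753 - 1*82737) = 330625 + (210753 - 1*82737) = 330625 + (210753 - 82737) = 330625 + 128016 = 458641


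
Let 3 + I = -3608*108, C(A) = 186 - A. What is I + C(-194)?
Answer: -389287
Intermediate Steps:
I = -389667 (I = -3 - 3608*108 = -3 - 389664 = -389667)
I + C(-194) = -389667 + (186 - 1*(-194)) = -389667 + (186 + 194) = -389667 + 380 = -389287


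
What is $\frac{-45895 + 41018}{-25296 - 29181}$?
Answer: $\frac{4877}{54477} \approx 0.089524$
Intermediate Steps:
$\frac{-45895 + 41018}{-25296 - 29181} = - \frac{4877}{-54477} = \left(-4877\right) \left(- \frac{1}{54477}\right) = \frac{4877}{54477}$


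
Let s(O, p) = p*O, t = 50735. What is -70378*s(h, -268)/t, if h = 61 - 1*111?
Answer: -188613040/10147 ≈ -18588.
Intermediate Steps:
h = -50 (h = 61 - 111 = -50)
s(O, p) = O*p
-70378*s(h, -268)/t = -70378/(50735/((-50*(-268)))) = -70378/(50735/13400) = -70378/(50735*(1/13400)) = -70378/10147/2680 = -70378*2680/10147 = -188613040/10147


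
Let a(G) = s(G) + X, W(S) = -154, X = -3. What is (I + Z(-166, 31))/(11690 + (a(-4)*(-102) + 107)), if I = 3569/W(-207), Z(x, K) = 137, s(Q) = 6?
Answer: 17529/1769614 ≈ 0.0099055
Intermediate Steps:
a(G) = 3 (a(G) = 6 - 3 = 3)
I = -3569/154 (I = 3569/(-154) = 3569*(-1/154) = -3569/154 ≈ -23.175)
(I + Z(-166, 31))/(11690 + (a(-4)*(-102) + 107)) = (-3569/154 + 137)/(11690 + (3*(-102) + 107)) = 17529/(154*(11690 + (-306 + 107))) = 17529/(154*(11690 - 199)) = (17529/154)/11491 = (17529/154)*(1/11491) = 17529/1769614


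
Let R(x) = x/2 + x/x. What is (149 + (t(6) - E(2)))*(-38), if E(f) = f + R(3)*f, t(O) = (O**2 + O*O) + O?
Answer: -8360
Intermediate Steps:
R(x) = 1 + x/2 (R(x) = x*(1/2) + 1 = x/2 + 1 = 1 + x/2)
t(O) = O + 2*O**2 (t(O) = (O**2 + O**2) + O = 2*O**2 + O = O + 2*O**2)
E(f) = 7*f/2 (E(f) = f + (1 + (1/2)*3)*f = f + (1 + 3/2)*f = f + 5*f/2 = 7*f/2)
(149 + (t(6) - E(2)))*(-38) = (149 + (6*(1 + 2*6) - 7*2/2))*(-38) = (149 + (6*(1 + 12) - 1*7))*(-38) = (149 + (6*13 - 7))*(-38) = (149 + (78 - 7))*(-38) = (149 + 71)*(-38) = 220*(-38) = -8360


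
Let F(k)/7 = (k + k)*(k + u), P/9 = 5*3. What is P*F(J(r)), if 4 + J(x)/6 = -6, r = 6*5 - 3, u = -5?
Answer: 7371000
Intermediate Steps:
r = 27 (r = 30 - 3 = 27)
J(x) = -60 (J(x) = -24 + 6*(-6) = -24 - 36 = -60)
P = 135 (P = 9*(5*3) = 9*15 = 135)
F(k) = 14*k*(-5 + k) (F(k) = 7*((k + k)*(k - 5)) = 7*((2*k)*(-5 + k)) = 7*(2*k*(-5 + k)) = 14*k*(-5 + k))
P*F(J(r)) = 135*(14*(-60)*(-5 - 60)) = 135*(14*(-60)*(-65)) = 135*54600 = 7371000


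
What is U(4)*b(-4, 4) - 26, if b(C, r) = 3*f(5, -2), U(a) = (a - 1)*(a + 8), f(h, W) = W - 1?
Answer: -350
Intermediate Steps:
f(h, W) = -1 + W
U(a) = (-1 + a)*(8 + a)
b(C, r) = -9 (b(C, r) = 3*(-1 - 2) = 3*(-3) = -9)
U(4)*b(-4, 4) - 26 = (-8 + 4² + 7*4)*(-9) - 26 = (-8 + 16 + 28)*(-9) - 26 = 36*(-9) - 26 = -324 - 26 = -350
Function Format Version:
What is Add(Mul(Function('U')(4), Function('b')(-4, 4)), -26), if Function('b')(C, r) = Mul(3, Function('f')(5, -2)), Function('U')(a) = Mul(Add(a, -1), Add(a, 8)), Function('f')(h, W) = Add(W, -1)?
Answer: -350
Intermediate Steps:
Function('f')(h, W) = Add(-1, W)
Function('U')(a) = Mul(Add(-1, a), Add(8, a))
Function('b')(C, r) = -9 (Function('b')(C, r) = Mul(3, Add(-1, -2)) = Mul(3, -3) = -9)
Add(Mul(Function('U')(4), Function('b')(-4, 4)), -26) = Add(Mul(Add(-8, Pow(4, 2), Mul(7, 4)), -9), -26) = Add(Mul(Add(-8, 16, 28), -9), -26) = Add(Mul(36, -9), -26) = Add(-324, -26) = -350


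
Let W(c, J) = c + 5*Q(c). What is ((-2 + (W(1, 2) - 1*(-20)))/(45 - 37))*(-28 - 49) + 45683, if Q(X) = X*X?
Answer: 45452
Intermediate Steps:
Q(X) = X²
W(c, J) = c + 5*c²
((-2 + (W(1, 2) - 1*(-20)))/(45 - 37))*(-28 - 49) + 45683 = ((-2 + (1*(1 + 5*1) - 1*(-20)))/(45 - 37))*(-28 - 49) + 45683 = ((-2 + (1*(1 + 5) + 20))/8)*(-77) + 45683 = ((-2 + (1*6 + 20))*(⅛))*(-77) + 45683 = ((-2 + (6 + 20))*(⅛))*(-77) + 45683 = ((-2 + 26)*(⅛))*(-77) + 45683 = (24*(⅛))*(-77) + 45683 = 3*(-77) + 45683 = -231 + 45683 = 45452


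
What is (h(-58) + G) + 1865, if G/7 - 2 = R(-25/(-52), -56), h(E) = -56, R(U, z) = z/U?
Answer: 25191/25 ≈ 1007.6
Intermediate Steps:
G = -20034/25 (G = 14 + 7*(-56/((-25/(-52)))) = 14 + 7*(-56/((-25*(-1/52)))) = 14 + 7*(-56/25/52) = 14 + 7*(-56*52/25) = 14 + 7*(-2912/25) = 14 - 20384/25 = -20034/25 ≈ -801.36)
(h(-58) + G) + 1865 = (-56 - 20034/25) + 1865 = -21434/25 + 1865 = 25191/25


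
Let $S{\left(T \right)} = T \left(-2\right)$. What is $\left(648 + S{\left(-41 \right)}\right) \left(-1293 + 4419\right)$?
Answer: $2281980$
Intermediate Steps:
$S{\left(T \right)} = - 2 T$
$\left(648 + S{\left(-41 \right)}\right) \left(-1293 + 4419\right) = \left(648 - -82\right) \left(-1293 + 4419\right) = \left(648 + 82\right) 3126 = 730 \cdot 3126 = 2281980$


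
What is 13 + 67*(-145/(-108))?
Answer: 11119/108 ≈ 102.95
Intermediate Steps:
13 + 67*(-145/(-108)) = 13 + 67*(-145*(-1/108)) = 13 + 67*(145/108) = 13 + 9715/108 = 11119/108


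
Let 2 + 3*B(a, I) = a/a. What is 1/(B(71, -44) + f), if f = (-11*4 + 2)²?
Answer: 3/5291 ≈ 0.00056700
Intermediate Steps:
f = 1764 (f = (-44 + 2)² = (-42)² = 1764)
B(a, I) = -⅓ (B(a, I) = -⅔ + (a/a)/3 = -⅔ + (⅓)*1 = -⅔ + ⅓ = -⅓)
1/(B(71, -44) + f) = 1/(-⅓ + 1764) = 1/(5291/3) = 3/5291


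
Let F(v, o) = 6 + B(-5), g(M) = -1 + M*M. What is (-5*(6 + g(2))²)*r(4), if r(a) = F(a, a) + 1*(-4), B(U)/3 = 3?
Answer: -4455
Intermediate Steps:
g(M) = -1 + M²
B(U) = 9 (B(U) = 3*3 = 9)
F(v, o) = 15 (F(v, o) = 6 + 9 = 15)
r(a) = 11 (r(a) = 15 + 1*(-4) = 15 - 4 = 11)
(-5*(6 + g(2))²)*r(4) = -5*(6 + (-1 + 2²))²*11 = -5*(6 + (-1 + 4))²*11 = -5*(6 + 3)²*11 = -5*9²*11 = -5*81*11 = -405*11 = -4455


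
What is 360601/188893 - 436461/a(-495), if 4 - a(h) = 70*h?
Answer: -69948160619/6545898022 ≈ -10.686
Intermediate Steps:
a(h) = 4 - 70*h
360601/188893 - 436461/a(-495) = 360601/188893 - 436461/(4 - 70*(-495)) = 360601*(1/188893) - 436461/(4 + 34650) = 360601/188893 - 436461/34654 = -69948160619/6545898022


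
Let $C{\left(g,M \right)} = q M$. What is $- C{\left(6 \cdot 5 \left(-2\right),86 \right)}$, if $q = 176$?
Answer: $-15136$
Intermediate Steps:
$C{\left(g,M \right)} = 176 M$
$- C{\left(6 \cdot 5 \left(-2\right),86 \right)} = - 176 \cdot 86 = \left(-1\right) 15136 = -15136$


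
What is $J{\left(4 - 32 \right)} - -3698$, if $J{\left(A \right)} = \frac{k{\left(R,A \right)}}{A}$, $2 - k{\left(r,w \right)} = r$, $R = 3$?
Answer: $\frac{103545}{28} \approx 3698.0$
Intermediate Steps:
$k{\left(r,w \right)} = 2 - r$
$J{\left(A \right)} = - \frac{1}{A}$ ($J{\left(A \right)} = \frac{2 - 3}{A} = - \frac{1}{A}$)
$J{\left(4 - 32 \right)} - -3698 = - \frac{1}{4 - 32} - -3698 = - \frac{1}{4 - 32} + 3698 = - \frac{1}{-28} + 3698 = \left(-1\right) \left(- \frac{1}{28}\right) + 3698 = \frac{1}{28} + 3698 = \frac{103545}{28}$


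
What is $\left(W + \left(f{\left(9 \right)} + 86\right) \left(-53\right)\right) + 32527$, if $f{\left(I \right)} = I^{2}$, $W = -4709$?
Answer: $18967$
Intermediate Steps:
$\left(W + \left(f{\left(9 \right)} + 86\right) \left(-53\right)\right) + 32527 = \left(-4709 + \left(9^{2} + 86\right) \left(-53\right)\right) + 32527 = \left(-4709 + \left(81 + 86\right) \left(-53\right)\right) + 32527 = \left(-4709 + 167 \left(-53\right)\right) + 32527 = \left(-4709 - 8851\right) + 32527 = -13560 + 32527 = 18967$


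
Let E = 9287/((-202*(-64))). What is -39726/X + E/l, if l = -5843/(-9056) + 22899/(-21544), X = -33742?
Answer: -37666680676475/69429791073596 ≈ -0.54251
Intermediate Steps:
l = -10186469/24387808 (l = -5843*(-1/9056) + 22899*(-1/21544) = 5843/9056 - 22899/21544 = -10186469/24387808 ≈ -0.41769)
E = 9287/12928 ≈ 0.71836
-39726/X + E/l = -39726/(-33742) + 9287/(12928*(-10186469/24387808)) = -39726*(-1/33742) + (9287/12928)*(-24387808/10186469) = 19863/16871 - 7077799153/4115333476 = -37666680676475/69429791073596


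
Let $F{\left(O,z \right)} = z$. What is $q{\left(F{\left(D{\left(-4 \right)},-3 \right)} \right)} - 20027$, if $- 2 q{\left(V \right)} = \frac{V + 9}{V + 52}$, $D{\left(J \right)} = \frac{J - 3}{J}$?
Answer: $- \frac{981326}{49} \approx -20027.0$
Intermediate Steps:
$D{\left(J \right)} = \frac{-3 + J}{J}$
$q{\left(V \right)} = - \frac{9 + V}{2 \left(52 + V\right)}$ ($q{\left(V \right)} = - \frac{\left(V + 9\right) \frac{1}{V + 52}}{2} = - \frac{\left(9 + V\right) \frac{1}{52 + V}}{2} = - \frac{\frac{1}{52 + V} \left(9 + V\right)}{2} = - \frac{9 + V}{2 \left(52 + V\right)}$)
$q{\left(F{\left(D{\left(-4 \right)},-3 \right)} \right)} - 20027 = \frac{-9 - -3}{2 \left(52 - 3\right)} - 20027 = \frac{-9 + 3}{2 \cdot 49} - 20027 = \frac{1}{2} \cdot \frac{1}{49} \left(-6\right) - 20027 = - \frac{3}{49} - 20027 = - \frac{981326}{49}$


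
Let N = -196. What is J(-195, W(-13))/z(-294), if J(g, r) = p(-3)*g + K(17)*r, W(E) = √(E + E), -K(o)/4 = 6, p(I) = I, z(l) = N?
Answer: -585/196 + 6*I*√26/49 ≈ -2.9847 + 0.62437*I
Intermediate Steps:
z(l) = -196
K(o) = -24 (K(o) = -4*6 = -24)
W(E) = √2*√E (W(E) = √(2*E) = √2*√E)
J(g, r) = -24*r - 3*g (J(g, r) = -3*g - 24*r = -24*r - 3*g)
J(-195, W(-13))/z(-294) = (-24*√2*√(-13) - 3*(-195))/(-196) = (-24*√2*I*√13 + 585)*(-1/196) = (-24*I*√26 + 585)*(-1/196) = (585 - 24*I*√26)*(-1/196) = -585/196 + 6*I*√26/49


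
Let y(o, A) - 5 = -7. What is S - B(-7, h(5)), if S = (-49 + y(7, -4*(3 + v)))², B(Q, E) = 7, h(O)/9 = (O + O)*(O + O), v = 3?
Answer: 2594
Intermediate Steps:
h(O) = 36*O² (h(O) = 9*((O + O)*(O + O)) = 9*((2*O)*(2*O)) = 9*(4*O²) = 36*O²)
y(o, A) = -2 (y(o, A) = 5 - 7 = -2)
S = 2601 (S = (-49 - 2)² = (-51)² = 2601)
S - B(-7, h(5)) = 2601 - 1*7 = 2601 - 7 = 2594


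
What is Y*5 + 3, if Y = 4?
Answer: 23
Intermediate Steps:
Y*5 + 3 = 4*5 + 3 = 20 + 3 = 23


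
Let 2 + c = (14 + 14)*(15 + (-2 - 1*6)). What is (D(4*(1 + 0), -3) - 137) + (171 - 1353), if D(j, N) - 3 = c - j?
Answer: -1126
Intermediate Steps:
c = 194 (c = -2 + (14 + 14)*(15 + (-2 - 1*6)) = -2 + 28*(15 + (-2 - 6)) = -2 + 28*(15 - 8) = -2 + 28*7 = -2 + 196 = 194)
D(j, N) = 197 - j (D(j, N) = 3 + (194 - j) = 197 - j)
(D(4*(1 + 0), -3) - 137) + (171 - 1353) = ((197 - 4*(1 + 0)) - 137) + (171 - 1353) = ((197 - 4) - 137) - 1182 = (193 - 137) - 1182 = 56 - 1182 = -1126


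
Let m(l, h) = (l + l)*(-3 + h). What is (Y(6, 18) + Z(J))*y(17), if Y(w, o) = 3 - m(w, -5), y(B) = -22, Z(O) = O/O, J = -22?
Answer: -2200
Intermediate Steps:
Z(O) = 1
m(l, h) = 2*l*(-3 + h) (m(l, h) = (2*l)*(-3 + h) = 2*l*(-3 + h))
Y(w, o) = 3 + 16*w (Y(w, o) = 3 - 2*w*(-3 - 5) = 3 - 2*w*(-8) = 3 - (-16)*w = 3 + 16*w)
(Y(6, 18) + Z(J))*y(17) = ((3 + 16*6) + 1)*(-22) = ((3 + 96) + 1)*(-22) = (99 + 1)*(-22) = 100*(-22) = -2200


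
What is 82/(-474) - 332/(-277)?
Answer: 67327/65649 ≈ 1.0256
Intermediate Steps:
82/(-474) - 332/(-277) = 82*(-1/474) - 332*(-1/277) = -41/237 + 332/277 = 67327/65649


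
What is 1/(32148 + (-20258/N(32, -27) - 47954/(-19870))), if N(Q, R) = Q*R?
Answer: 4291920/138087633839 ≈ 3.1081e-5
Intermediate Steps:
1/(32148 + (-20258/N(32, -27) - 47954/(-19870))) = 1/(32148 + (-20258/(32*(-27)) - 47954/(-19870))) = 1/(32148 + (-20258/(-864) - 47954*(-1/19870))) = 1/(32148 + (-20258*(-1/864) + 23977/9935)) = 1/(32148 + (10129/432 + 23977/9935)) = 1/(32148 + 110989679/4291920) = 1/(138087633839/4291920) = 4291920/138087633839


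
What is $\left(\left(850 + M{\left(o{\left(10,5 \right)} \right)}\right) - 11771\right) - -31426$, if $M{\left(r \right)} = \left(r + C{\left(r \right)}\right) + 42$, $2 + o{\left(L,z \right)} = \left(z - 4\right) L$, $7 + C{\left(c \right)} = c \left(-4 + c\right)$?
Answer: $20580$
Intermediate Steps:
$C{\left(c \right)} = -7 + c \left(-4 + c\right)$
$o{\left(L,z \right)} = -2 + L \left(-4 + z\right)$ ($o{\left(L,z \right)} = -2 + \left(z - 4\right) L = -2 + \left(-4 + z\right) L = -2 + L \left(-4 + z\right)$)
$M{\left(r \right)} = 35 + r^{2} - 3 r$ ($M{\left(r \right)} = \left(r - \left(7 - r^{2} + 4 r\right)\right) + 42 = \left(-7 + r^{2} - 3 r\right) + 42 = 35 + r^{2} - 3 r$)
$\left(\left(850 + M{\left(o{\left(10,5 \right)} \right)}\right) - 11771\right) - -31426 = \left(\left(850 + \left(35 + \left(-2 - 40 + 10 \cdot 5\right)^{2} - 3 \left(-2 - 40 + 10 \cdot 5\right)\right)\right) - 11771\right) - -31426 = \left(\left(850 + \left(35 + \left(-2 - 40 + 50\right)^{2} - 3 \left(-2 - 40 + 50\right)\right)\right) - 11771\right) + 31426 = \left(\left(850 + \left(35 + 8^{2} - 24\right)\right) - 11771\right) + 31426 = \left(\left(850 + \left(35 + 64 - 24\right)\right) - 11771\right) + 31426 = \left(\left(850 + 75\right) - 11771\right) + 31426 = \left(925 - 11771\right) + 31426 = -10846 + 31426 = 20580$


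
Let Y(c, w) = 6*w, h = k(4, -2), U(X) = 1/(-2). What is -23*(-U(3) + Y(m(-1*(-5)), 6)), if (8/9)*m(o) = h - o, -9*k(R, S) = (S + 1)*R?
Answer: -1679/2 ≈ -839.50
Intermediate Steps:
k(R, S) = -R*(1 + S)/9 (k(R, S) = -(S + 1)*R/9 = -(1 + S)*R/9 = -R*(1 + S)/9)
U(X) = -½
h = 4/9 (h = -⅑*4*(1 - 2) = -⅑*4*(-1) = 4/9 ≈ 0.44444)
m(o) = ½ - 9*o/8 (m(o) = 9*(4/9 - o)/8 = ½ - 9*o/8)
-23*(-U(3) + Y(m(-1*(-5)), 6)) = -23*(-1*(-½) + 6*6) = -23*(½ + 36) = -23*73/2 = -1679/2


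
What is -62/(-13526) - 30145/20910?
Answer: -40644485/28282866 ≈ -1.4371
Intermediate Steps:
-62/(-13526) - 30145/20910 = -62*(-1/13526) - 30145*1/20910 = 31/6763 - 6029/4182 = -40644485/28282866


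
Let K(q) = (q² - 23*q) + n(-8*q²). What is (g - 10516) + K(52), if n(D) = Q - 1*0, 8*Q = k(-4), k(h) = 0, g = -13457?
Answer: -22465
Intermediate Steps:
Q = 0 (Q = (⅛)*0 = 0)
n(D) = 0 (n(D) = 0 - 1*0 = 0 + 0 = 0)
K(q) = q² - 23*q (K(q) = (q² - 23*q) + 0 = q² - 23*q)
(g - 10516) + K(52) = (-13457 - 10516) + 52*(-23 + 52) = -23973 + 52*29 = -23973 + 1508 = -22465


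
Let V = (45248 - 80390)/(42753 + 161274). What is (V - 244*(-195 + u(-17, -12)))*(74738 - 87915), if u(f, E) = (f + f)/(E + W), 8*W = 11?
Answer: -209695818366738/340045 ≈ -6.1667e+8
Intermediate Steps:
W = 11/8 (W = (⅛)*11 = 11/8 ≈ 1.3750)
u(f, E) = 2*f/(11/8 + E) (u(f, E) = (f + f)/(E + 11/8) = (2*f)/(11/8 + E) = 2*f/(11/8 + E))
V = -11714/68009 (V = -35142/204027 = -35142*1/204027 = -11714/68009 ≈ -0.17224)
(V - 244*(-195 + u(-17, -12)))*(74738 - 87915) = (-11714/68009 - 244*(-195 + 16*(-17)/(11 + 8*(-12))))*(74738 - 87915) = (-11714/68009 - 244*(-195 + 16*(-17)/(11 - 96)))*(-13177) = (-11714/68009 - 244*(-195 + 16*(-17)/(-85)))*(-13177) = (-11714/68009 - 244*(-195 + 16*(-17)*(-1/85)))*(-13177) = (-11714/68009 - 244*(-195 + 16/5))*(-13177) = (-11714/68009 - 244*(-959/5))*(-13177) = (-11714/68009 + 233996/5)*(-13177) = (15913775394/340045)*(-13177) = -209695818366738/340045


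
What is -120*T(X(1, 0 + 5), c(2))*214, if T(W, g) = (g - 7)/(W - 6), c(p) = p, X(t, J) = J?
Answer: -128400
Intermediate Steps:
T(W, g) = (-7 + g)/(-6 + W)
-120*T(X(1, 0 + 5), c(2))*214 = -120*(-7 + 2)/(-6 + (0 + 5))*214 = -120*(-5)/(-6 + 5)*214 = -120*(-5)/(-1)*214 = -(-120)*(-5)*214 = -120*5*214 = -600*214 = -128400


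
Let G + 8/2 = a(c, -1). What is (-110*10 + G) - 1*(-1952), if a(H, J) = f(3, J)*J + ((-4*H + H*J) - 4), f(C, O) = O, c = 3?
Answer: 830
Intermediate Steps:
a(H, J) = -4 + J² - 4*H + H*J (a(H, J) = J*J + ((-4*H + H*J) - 4) = J² + (-4 - 4*H + H*J) = -4 + J² - 4*H + H*J)
G = -22 (G = -4 + (-4 + (-1)² - 4*3 + 3*(-1)) = -4 + (-4 + 1 - 12 - 3) = -4 - 18 = -22)
(-110*10 + G) - 1*(-1952) = (-110*10 - 22) - 1*(-1952) = (-1100 - 22) + 1952 = -1122 + 1952 = 830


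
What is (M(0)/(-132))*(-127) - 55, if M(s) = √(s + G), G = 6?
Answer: -55 + 127*√6/132 ≈ -52.643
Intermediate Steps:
M(s) = √(6 + s) (M(s) = √(s + 6) = √(6 + s))
(M(0)/(-132))*(-127) - 55 = (√(6 + 0)/(-132))*(-127) - 55 = (√6*(-1/132))*(-127) - 55 = -√6/132*(-127) - 55 = 127*√6/132 - 55 = -55 + 127*√6/132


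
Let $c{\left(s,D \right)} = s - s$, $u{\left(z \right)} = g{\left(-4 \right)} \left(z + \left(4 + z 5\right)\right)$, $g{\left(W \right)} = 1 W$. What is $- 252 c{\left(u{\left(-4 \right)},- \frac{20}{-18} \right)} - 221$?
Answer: $-221$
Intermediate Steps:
$g{\left(W \right)} = W$
$u{\left(z \right)} = -16 - 24 z$ ($u{\left(z \right)} = - 4 \left(z + \left(4 + z 5\right)\right) = - 4 \left(z + \left(4 + 5 z\right)\right) = - 4 \left(4 + 6 z\right) = -16 - 24 z$)
$c{\left(s,D \right)} = 0$
$- 252 c{\left(u{\left(-4 \right)},- \frac{20}{-18} \right)} - 221 = \left(-252\right) 0 - 221 = 0 - 221 = -221$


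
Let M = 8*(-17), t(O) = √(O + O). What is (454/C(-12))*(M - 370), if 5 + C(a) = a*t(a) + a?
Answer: 3905308/3745 - 5513376*I*√6/3745 ≈ 1042.8 - 3606.1*I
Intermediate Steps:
t(O) = √2*√O (t(O) = √(2*O) = √2*√O)
C(a) = -5 + a + √2*a^(3/2) (C(a) = -5 + (a*(√2*√a) + a) = -5 + (√2*a^(3/2) + a) = -5 + (a + √2*a^(3/2)) = -5 + a + √2*a^(3/2))
M = -136
(454/C(-12))*(M - 370) = (454/(-5 - 12 + √2*(-12)^(3/2)))*(-136 - 370) = (454/(-5 - 12 + √2*(-24*I*√3)))*(-506) = (454/(-5 - 12 - 24*I*√6))*(-506) = (454/(-17 - 24*I*√6))*(-506) = -229724/(-17 - 24*I*√6)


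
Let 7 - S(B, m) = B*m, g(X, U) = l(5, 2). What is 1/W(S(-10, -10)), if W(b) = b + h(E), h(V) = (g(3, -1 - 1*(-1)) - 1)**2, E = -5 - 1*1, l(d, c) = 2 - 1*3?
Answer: -1/89 ≈ -0.011236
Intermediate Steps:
l(d, c) = -1 (l(d, c) = 2 - 3 = -1)
g(X, U) = -1
E = -6 (E = -5 - 1 = -6)
h(V) = 4 (h(V) = (-1 - 1)**2 = (-2)**2 = 4)
S(B, m) = 7 - B*m
W(b) = 4 + b (W(b) = b + 4 = 4 + b)
1/W(S(-10, -10)) = 1/(4 + (7 - 1*(-10)*(-10))) = 1/(4 + (7 - 100)) = 1/(4 - 93) = 1/(-89) = -1/89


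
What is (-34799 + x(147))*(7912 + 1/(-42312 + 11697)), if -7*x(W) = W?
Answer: -1686861021356/6123 ≈ -2.7550e+8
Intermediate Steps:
x(W) = -W/7
(-34799 + x(147))*(7912 + 1/(-42312 + 11697)) = (-34799 - ⅐*147)*(7912 + 1/(-42312 + 11697)) = (-34799 - 21)*(7912 + 1/(-30615)) = -34820*(7912 - 1/30615) = -34820*242225879/30615 = -1686861021356/6123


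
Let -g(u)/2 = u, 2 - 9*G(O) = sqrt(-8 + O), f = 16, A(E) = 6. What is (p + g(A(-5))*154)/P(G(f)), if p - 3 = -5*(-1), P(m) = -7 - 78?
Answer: 368/17 ≈ 21.647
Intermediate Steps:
G(O) = 2/9 - sqrt(-8 + O)/9
g(u) = -2*u
P(m) = -85
p = 8 (p = 3 - 5*(-1) = 3 + 5 = 8)
(p + g(A(-5))*154)/P(G(f)) = (8 - 2*6*154)/(-85) = (8 - 12*154)*(-1/85) = (8 - 1848)*(-1/85) = -1840*(-1/85) = 368/17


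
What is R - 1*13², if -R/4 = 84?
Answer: -505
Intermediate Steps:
R = -336 (R = -4*84 = -336)
R - 1*13² = -336 - 1*13² = -336 - 1*169 = -336 - 169 = -505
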